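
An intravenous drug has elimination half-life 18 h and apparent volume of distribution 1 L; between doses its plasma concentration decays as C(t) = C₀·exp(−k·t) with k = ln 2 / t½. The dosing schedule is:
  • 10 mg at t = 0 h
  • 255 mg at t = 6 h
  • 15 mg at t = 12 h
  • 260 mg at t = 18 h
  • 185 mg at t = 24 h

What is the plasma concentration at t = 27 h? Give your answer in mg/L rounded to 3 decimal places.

474.208 mg/L

k = ln 2 / 18 = 0.03851 per h
Dose 1 (10 mg at t=0 h): 10·exp(−0.03851·27) = 3.536 mg/L
Dose 2 (255 mg at t=6 h): 255·exp(−0.03851·21) = 113.590 mg/L
Dose 3 (15 mg at t=12 h): 15·exp(−0.03851·15) = 8.418 mg/L
Dose 4 (260 mg at t=18 h): 260·exp(−0.03851·9) = 183.848 mg/L
Dose 5 (185 mg at t=24 h): 185·exp(−0.03851·3) = 164.816 mg/L
C(27) = 3.536 + 113.590 + 8.418 + 183.848 + 164.816 = 474.208 mg/L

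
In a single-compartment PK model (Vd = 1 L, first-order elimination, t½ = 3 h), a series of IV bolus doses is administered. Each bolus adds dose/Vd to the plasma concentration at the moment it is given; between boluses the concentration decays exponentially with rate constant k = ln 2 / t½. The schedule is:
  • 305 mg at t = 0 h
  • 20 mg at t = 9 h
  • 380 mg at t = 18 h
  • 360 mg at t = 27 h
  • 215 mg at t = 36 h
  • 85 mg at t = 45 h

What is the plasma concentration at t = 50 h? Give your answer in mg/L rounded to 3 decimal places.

37.248 mg/L

k = ln 2 / 3 = 0.23105 per h
Dose 1 (305 mg at t=0 h): 305·exp(−0.23105·50) = 0.003 mg/L
Dose 2 (20 mg at t=9 h): 20·exp(−0.23105·41) = 0.002 mg/L
Dose 3 (380 mg at t=18 h): 380·exp(−0.23105·32) = 0.234 mg/L
Dose 4 (360 mg at t=27 h): 360·exp(−0.23105·23) = 1.772 mg/L
Dose 5 (215 mg at t=36 h): 215·exp(−0.23105·14) = 8.465 mg/L
Dose 6 (85 mg at t=45 h): 85·exp(−0.23105·5) = 26.773 mg/L
C(50) = 0.003 + 0.002 + 0.234 + 1.772 + 8.465 + 26.773 = 37.248 mg/L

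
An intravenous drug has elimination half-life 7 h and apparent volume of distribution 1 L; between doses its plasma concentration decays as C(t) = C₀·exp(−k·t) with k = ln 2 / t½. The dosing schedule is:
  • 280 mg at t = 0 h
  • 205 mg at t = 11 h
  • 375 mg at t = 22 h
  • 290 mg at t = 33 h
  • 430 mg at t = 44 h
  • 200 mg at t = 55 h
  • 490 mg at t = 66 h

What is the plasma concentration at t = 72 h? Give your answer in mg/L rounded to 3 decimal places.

k = ln 2 / 7 = 0.09902 per h
Dose 1 (280 mg at t=0 h): 280·exp(−0.09902·72) = 0.224 mg/L
Dose 2 (205 mg at t=11 h): 205·exp(−0.09902·61) = 0.488 mg/L
Dose 3 (375 mg at t=22 h): 375·exp(−0.09902·50) = 2.653 mg/L
Dose 4 (290 mg at t=33 h): 290·exp(−0.09902·39) = 6.099 mg/L
Dose 5 (430 mg at t=44 h): 430·exp(−0.09902·28) = 26.875 mg/L
Dose 6 (200 mg at t=55 h): 200·exp(−0.09902·17) = 37.150 mg/L
Dose 7 (490 mg at t=66 h): 490·exp(−0.09902·6) = 270.502 mg/L
C(72) = 0.224 + 0.488 + 2.653 + 6.099 + 26.875 + 37.150 + 270.502 = 343.991 mg/L

343.991 mg/L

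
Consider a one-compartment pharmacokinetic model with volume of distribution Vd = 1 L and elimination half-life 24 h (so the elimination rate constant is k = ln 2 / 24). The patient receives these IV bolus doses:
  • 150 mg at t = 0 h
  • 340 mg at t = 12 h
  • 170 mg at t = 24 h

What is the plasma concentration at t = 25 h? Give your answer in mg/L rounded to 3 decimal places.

k = ln 2 / 24 = 0.02888 per h
Dose 1 (150 mg at t=0 h): 150·exp(−0.02888·25) = 72.865 mg/L
Dose 2 (340 mg at t=12 h): 340·exp(−0.02888·13) = 233.572 mg/L
Dose 3 (170 mg at t=24 h): 170·exp(−0.02888·1) = 165.160 mg/L
C(25) = 72.865 + 233.572 + 165.160 = 471.597 mg/L

471.597 mg/L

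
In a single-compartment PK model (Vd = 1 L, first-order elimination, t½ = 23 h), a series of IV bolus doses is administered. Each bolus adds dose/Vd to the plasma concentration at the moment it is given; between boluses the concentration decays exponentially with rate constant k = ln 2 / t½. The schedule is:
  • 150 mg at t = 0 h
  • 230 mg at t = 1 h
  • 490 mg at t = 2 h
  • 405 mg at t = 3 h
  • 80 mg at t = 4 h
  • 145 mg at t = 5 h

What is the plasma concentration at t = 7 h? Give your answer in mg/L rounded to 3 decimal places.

1303.493 mg/L

k = ln 2 / 23 = 0.03014 per h
Dose 1 (150 mg at t=0 h): 150·exp(−0.03014·7) = 121.471 mg/L
Dose 2 (230 mg at t=1 h): 230·exp(−0.03014·6) = 191.954 mg/L
Dose 3 (490 mg at t=2 h): 490·exp(−0.03014·5) = 421.458 mg/L
Dose 4 (405 mg at t=3 h): 405·exp(−0.03014·4) = 359.006 mg/L
Dose 5 (80 mg at t=4 h): 80·exp(−0.03014·3) = 73.084 mg/L
Dose 6 (145 mg at t=5 h): 145·exp(−0.03014·2) = 136.518 mg/L
C(7) = 121.471 + 191.954 + 421.458 + 359.006 + 73.084 + 136.518 = 1303.493 mg/L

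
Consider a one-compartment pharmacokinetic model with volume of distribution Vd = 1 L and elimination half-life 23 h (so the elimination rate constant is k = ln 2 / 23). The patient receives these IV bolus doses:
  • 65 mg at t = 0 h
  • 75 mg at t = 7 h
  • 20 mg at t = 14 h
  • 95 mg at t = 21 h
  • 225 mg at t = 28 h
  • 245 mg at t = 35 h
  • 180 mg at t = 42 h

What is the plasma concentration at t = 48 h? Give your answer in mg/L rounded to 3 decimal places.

525.337 mg/L

k = ln 2 / 23 = 0.03014 per h
Dose 1 (65 mg at t=0 h): 65·exp(−0.03014·48) = 15.299 mg/L
Dose 2 (75 mg at t=7 h): 75·exp(−0.03014·41) = 21.799 mg/L
Dose 3 (20 mg at t=14 h): 20·exp(−0.03014·34) = 7.178 mg/L
Dose 4 (95 mg at t=21 h): 95·exp(−0.03014·27) = 42.106 mg/L
Dose 5 (225 mg at t=28 h): 225·exp(−0.03014·20) = 123.145 mg/L
Dose 6 (245 mg at t=35 h): 245·exp(−0.03014·13) = 165.584 mg/L
Dose 7 (180 mg at t=42 h): 180·exp(−0.03014·6) = 150.225 mg/L
C(48) = 15.299 + 21.799 + 7.178 + 42.106 + 123.145 + 165.584 + 150.225 = 525.337 mg/L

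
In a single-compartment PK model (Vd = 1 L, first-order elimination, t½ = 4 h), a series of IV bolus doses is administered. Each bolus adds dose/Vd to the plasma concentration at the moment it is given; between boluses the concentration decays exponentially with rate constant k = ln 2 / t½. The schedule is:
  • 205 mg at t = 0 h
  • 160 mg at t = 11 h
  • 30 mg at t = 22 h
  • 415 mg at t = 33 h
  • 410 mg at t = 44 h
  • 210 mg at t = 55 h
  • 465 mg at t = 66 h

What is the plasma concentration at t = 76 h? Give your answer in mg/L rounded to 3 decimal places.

89.567 mg/L

k = ln 2 / 4 = 0.17329 per h
Dose 1 (205 mg at t=0 h): 205·exp(−0.17329·76) = 0.000 mg/L
Dose 2 (160 mg at t=11 h): 160·exp(−0.17329·65) = 0.002 mg/L
Dose 3 (30 mg at t=22 h): 30·exp(−0.17329·54) = 0.003 mg/L
Dose 4 (415 mg at t=33 h): 415·exp(−0.17329·43) = 0.241 mg/L
Dose 5 (410 mg at t=44 h): 410·exp(−0.17329·32) = 1.602 mg/L
Dose 6 (210 mg at t=55 h): 210·exp(−0.17329·21) = 5.518 mg/L
Dose 7 (465 mg at t=66 h): 465·exp(−0.17329·10) = 82.201 mg/L
C(76) = 0.000 + 0.002 + 0.003 + 0.241 + 1.602 + 5.518 + 82.201 = 89.567 mg/L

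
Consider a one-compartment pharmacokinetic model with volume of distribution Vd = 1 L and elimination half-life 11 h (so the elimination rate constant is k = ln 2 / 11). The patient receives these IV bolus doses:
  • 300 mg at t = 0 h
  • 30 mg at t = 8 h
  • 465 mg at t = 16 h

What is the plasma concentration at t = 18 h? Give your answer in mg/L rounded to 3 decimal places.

k = ln 2 / 11 = 0.06301 per h
Dose 1 (300 mg at t=0 h): 300·exp(−0.06301·18) = 96.500 mg/L
Dose 2 (30 mg at t=8 h): 30·exp(−0.06301·10) = 15.976 mg/L
Dose 3 (465 mg at t=16 h): 465·exp(−0.06301·2) = 409.940 mg/L
C(18) = 96.500 + 15.976 + 409.940 = 522.415 mg/L

522.415 mg/L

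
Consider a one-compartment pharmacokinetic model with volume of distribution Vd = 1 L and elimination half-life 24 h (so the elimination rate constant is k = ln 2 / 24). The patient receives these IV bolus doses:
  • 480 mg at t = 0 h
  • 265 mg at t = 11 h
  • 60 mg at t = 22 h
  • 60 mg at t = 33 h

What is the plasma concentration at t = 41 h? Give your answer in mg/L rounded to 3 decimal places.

340.588 mg/L

k = ln 2 / 24 = 0.02888 per h
Dose 1 (480 mg at t=0 h): 480·exp(−0.02888·41) = 146.886 mg/L
Dose 2 (265 mg at t=11 h): 265·exp(−0.02888·30) = 111.419 mg/L
Dose 3 (60 mg at t=22 h): 60·exp(−0.02888·19) = 34.661 mg/L
Dose 4 (60 mg at t=33 h): 60·exp(−0.02888·8) = 47.622 mg/L
C(41) = 146.886 + 111.419 + 34.661 + 47.622 = 340.588 mg/L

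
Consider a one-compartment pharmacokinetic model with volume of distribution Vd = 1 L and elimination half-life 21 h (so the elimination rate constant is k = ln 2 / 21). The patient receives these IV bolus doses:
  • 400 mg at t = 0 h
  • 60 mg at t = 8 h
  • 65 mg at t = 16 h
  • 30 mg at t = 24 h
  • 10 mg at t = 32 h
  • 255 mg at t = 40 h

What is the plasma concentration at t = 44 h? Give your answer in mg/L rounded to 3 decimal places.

383.386 mg/L

k = ln 2 / 21 = 0.03301 per h
Dose 1 (400 mg at t=0 h): 400·exp(−0.03301·44) = 93.612 mg/L
Dose 2 (60 mg at t=8 h): 60·exp(−0.03301·36) = 18.285 mg/L
Dose 3 (65 mg at t=16 h): 65·exp(−0.03301·28) = 25.795 mg/L
Dose 4 (30 mg at t=24 h): 30·exp(−0.03301·20) = 15.503 mg/L
Dose 5 (10 mg at t=32 h): 10·exp(−0.03301·12) = 6.730 mg/L
Dose 6 (255 mg at t=40 h): 255·exp(−0.03301·4) = 223.461 mg/L
C(44) = 93.612 + 18.285 + 25.795 + 15.503 + 6.730 + 223.461 = 383.386 mg/L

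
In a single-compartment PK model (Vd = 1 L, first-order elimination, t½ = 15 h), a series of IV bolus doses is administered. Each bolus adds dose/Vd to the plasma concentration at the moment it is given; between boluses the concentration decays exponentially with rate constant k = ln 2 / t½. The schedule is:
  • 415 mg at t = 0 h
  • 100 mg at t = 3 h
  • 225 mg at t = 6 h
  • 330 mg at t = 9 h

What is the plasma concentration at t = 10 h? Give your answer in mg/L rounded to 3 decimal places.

k = ln 2 / 15 = 0.04621 per h
Dose 1 (415 mg at t=0 h): 415·exp(−0.04621·10) = 261.434 mg/L
Dose 2 (100 mg at t=3 h): 100·exp(−0.04621·7) = 72.363 mg/L
Dose 3 (225 mg at t=6 h): 225·exp(−0.04621·4) = 187.029 mg/L
Dose 4 (330 mg at t=9 h): 330·exp(−0.04621·1) = 315.098 mg/L
C(10) = 261.434 + 72.363 + 187.029 + 315.098 = 835.923 mg/L

835.923 mg/L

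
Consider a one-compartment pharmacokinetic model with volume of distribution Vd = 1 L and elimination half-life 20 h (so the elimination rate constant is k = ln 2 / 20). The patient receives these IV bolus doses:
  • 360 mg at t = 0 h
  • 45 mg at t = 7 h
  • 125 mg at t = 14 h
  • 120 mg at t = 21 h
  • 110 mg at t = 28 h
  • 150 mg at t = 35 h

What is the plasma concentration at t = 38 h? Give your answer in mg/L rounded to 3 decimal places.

445.780 mg/L

k = ln 2 / 20 = 0.03466 per h
Dose 1 (360 mg at t=0 h): 360·exp(−0.03466·38) = 96.460 mg/L
Dose 2 (45 mg at t=7 h): 45·exp(−0.03466·31) = 15.368 mg/L
Dose 3 (125 mg at t=14 h): 125·exp(−0.03466·24) = 54.409 mg/L
Dose 4 (120 mg at t=21 h): 120·exp(−0.03466·17) = 66.574 mg/L
Dose 5 (110 mg at t=28 h): 110·exp(−0.03466·10) = 77.782 mg/L
Dose 6 (150 mg at t=35 h): 150·exp(−0.03466·3) = 135.188 mg/L
C(38) = 96.460 + 15.368 + 54.409 + 66.574 + 77.782 + 135.188 = 445.780 mg/L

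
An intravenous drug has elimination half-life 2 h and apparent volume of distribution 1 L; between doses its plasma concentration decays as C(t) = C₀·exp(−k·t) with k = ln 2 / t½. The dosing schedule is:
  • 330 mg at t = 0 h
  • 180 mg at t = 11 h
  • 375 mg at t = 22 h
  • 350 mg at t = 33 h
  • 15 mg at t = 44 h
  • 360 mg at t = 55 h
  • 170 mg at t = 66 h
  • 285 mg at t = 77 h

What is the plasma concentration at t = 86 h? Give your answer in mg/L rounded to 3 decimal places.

12.769 mg/L

k = ln 2 / 2 = 0.34657 per h
Dose 1 (330 mg at t=0 h): 330·exp(−0.34657·86) = 0.000 mg/L
Dose 2 (180 mg at t=11 h): 180·exp(−0.34657·75) = 0.000 mg/L
Dose 3 (375 mg at t=22 h): 375·exp(−0.34657·64) = 0.000 mg/L
Dose 4 (350 mg at t=33 h): 350·exp(−0.34657·53) = 0.000 mg/L
Dose 5 (15 mg at t=44 h): 15·exp(−0.34657·42) = 0.000 mg/L
Dose 6 (360 mg at t=55 h): 360·exp(−0.34657·31) = 0.008 mg/L
Dose 7 (170 mg at t=66 h): 170·exp(−0.34657·20) = 0.166 mg/L
Dose 8 (285 mg at t=77 h): 285·exp(−0.34657·9) = 12.595 mg/L
C(86) = 0.000 + 0.000 + 0.000 + 0.000 + 0.000 + 0.008 + 0.166 + 12.595 = 12.769 mg/L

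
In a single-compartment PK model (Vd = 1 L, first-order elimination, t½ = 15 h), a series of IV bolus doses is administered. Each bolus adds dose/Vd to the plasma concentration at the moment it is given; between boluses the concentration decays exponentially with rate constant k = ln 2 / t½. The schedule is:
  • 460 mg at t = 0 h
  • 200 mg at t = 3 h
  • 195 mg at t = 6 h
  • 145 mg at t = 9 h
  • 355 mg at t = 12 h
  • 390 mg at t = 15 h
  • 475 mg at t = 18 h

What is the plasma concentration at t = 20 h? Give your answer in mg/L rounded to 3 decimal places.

k = ln 2 / 15 = 0.04621 per h
Dose 1 (460 mg at t=0 h): 460·exp(−0.04621·20) = 182.551 mg/L
Dose 2 (200 mg at t=3 h): 200·exp(−0.04621·17) = 91.172 mg/L
Dose 3 (195 mg at t=6 h): 195·exp(−0.04621·14) = 102.111 mg/L
Dose 4 (145 mg at t=9 h): 145·exp(−0.04621·11) = 87.219 mg/L
Dose 5 (355 mg at t=12 h): 355·exp(−0.04621·8) = 245.290 mg/L
Dose 6 (390 mg at t=15 h): 390·exp(−0.04621·5) = 309.543 mg/L
Dose 7 (475 mg at t=18 h): 475·exp(−0.04621·2) = 433.068 mg/L
C(20) = 182.551 + 91.172 + 102.111 + 87.219 + 245.290 + 309.543 + 433.068 = 1450.955 mg/L

1450.955 mg/L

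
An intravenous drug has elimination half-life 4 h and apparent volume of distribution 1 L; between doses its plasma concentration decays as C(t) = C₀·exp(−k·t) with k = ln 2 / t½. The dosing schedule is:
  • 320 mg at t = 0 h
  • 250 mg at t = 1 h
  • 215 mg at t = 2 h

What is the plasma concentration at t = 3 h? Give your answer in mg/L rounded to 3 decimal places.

547.843 mg/L

k = ln 2 / 4 = 0.17329 per h
Dose 1 (320 mg at t=0 h): 320·exp(−0.17329·3) = 190.273 mg/L
Dose 2 (250 mg at t=1 h): 250·exp(−0.17329·2) = 176.777 mg/L
Dose 3 (215 mg at t=2 h): 215·exp(−0.17329·1) = 180.793 mg/L
C(3) = 190.273 + 176.777 + 180.793 = 547.843 mg/L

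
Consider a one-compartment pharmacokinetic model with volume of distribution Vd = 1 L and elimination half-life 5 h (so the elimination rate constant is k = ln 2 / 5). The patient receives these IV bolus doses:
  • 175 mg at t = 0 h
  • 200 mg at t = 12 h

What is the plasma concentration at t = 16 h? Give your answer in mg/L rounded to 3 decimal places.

k = ln 2 / 5 = 0.13863 per h
Dose 1 (175 mg at t=0 h): 175·exp(−0.13863·16) = 19.043 mg/L
Dose 2 (200 mg at t=12 h): 200·exp(−0.13863·4) = 114.870 mg/L
C(16) = 19.043 + 114.870 = 133.913 mg/L

133.913 mg/L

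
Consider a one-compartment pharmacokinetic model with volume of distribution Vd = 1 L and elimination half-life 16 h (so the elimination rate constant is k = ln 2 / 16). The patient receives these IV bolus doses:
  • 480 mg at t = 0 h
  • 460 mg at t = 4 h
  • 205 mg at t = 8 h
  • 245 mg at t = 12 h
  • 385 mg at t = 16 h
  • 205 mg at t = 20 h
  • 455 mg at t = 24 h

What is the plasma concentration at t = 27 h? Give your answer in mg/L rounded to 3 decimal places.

1326.769 mg/L

k = ln 2 / 16 = 0.04332 per h
Dose 1 (480 mg at t=0 h): 480·exp(−0.04332·27) = 149.023 mg/L
Dose 2 (460 mg at t=4 h): 460·exp(−0.04332·23) = 169.835 mg/L
Dose 3 (205 mg at t=8 h): 205·exp(−0.04332·19) = 90.008 mg/L
Dose 4 (245 mg at t=12 h): 245·exp(−0.04332·15) = 127.924 mg/L
Dose 5 (385 mg at t=16 h): 385·exp(−0.04332·11) = 239.058 mg/L
Dose 6 (205 mg at t=20 h): 205·exp(−0.04332·7) = 151.375 mg/L
Dose 7 (455 mg at t=24 h): 455·exp(−0.04332·3) = 399.547 mg/L
C(27) = 149.023 + 169.835 + 90.008 + 127.924 + 239.058 + 151.375 + 399.547 = 1326.769 mg/L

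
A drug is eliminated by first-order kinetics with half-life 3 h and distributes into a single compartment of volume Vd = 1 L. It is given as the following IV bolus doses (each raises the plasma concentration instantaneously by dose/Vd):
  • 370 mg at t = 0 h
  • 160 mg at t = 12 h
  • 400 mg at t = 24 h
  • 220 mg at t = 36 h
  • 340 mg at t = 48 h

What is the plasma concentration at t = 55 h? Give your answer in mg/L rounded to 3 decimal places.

70.512 mg/L

k = ln 2 / 3 = 0.23105 per h
Dose 1 (370 mg at t=0 h): 370·exp(−0.23105·55) = 0.001 mg/L
Dose 2 (160 mg at t=12 h): 160·exp(−0.23105·43) = 0.008 mg/L
Dose 3 (400 mg at t=24 h): 400·exp(−0.23105·31) = 0.310 mg/L
Dose 4 (220 mg at t=36 h): 220·exp(−0.23105·19) = 2.728 mg/L
Dose 5 (340 mg at t=48 h): 340·exp(−0.23105·7) = 67.465 mg/L
C(55) = 0.001 + 0.008 + 0.310 + 2.728 + 67.465 = 70.512 mg/L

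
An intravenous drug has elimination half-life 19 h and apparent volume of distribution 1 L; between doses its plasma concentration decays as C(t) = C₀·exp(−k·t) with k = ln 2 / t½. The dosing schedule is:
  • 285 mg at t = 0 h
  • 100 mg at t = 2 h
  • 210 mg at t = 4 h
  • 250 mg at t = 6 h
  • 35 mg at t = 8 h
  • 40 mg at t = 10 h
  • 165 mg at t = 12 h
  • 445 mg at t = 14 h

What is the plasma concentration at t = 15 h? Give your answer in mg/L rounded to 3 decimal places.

k = ln 2 / 19 = 0.03648 per h
Dose 1 (285 mg at t=0 h): 285·exp(−0.03648·15) = 164.888 mg/L
Dose 2 (100 mg at t=2 h): 100·exp(−0.03648·13) = 62.235 mg/L
Dose 3 (210 mg at t=4 h): 210·exp(−0.03648·11) = 140.585 mg/L
Dose 4 (250 mg at t=6 h): 250·exp(−0.03648·9) = 180.031 mg/L
Dose 5 (35 mg at t=8 h): 35·exp(−0.03648·7) = 27.112 mg/L
Dose 6 (40 mg at t=10 h): 40·exp(−0.03648·5) = 33.330 mg/L
Dose 7 (165 mg at t=12 h): 165·exp(−0.03648·3) = 147.895 mg/L
Dose 8 (445 mg at t=14 h): 445·exp(−0.03648·1) = 429.058 mg/L
C(15) = 164.888 + 62.235 + 140.585 + 180.031 + 27.112 + 33.330 + 147.895 + 429.058 = 1185.134 mg/L

1185.134 mg/L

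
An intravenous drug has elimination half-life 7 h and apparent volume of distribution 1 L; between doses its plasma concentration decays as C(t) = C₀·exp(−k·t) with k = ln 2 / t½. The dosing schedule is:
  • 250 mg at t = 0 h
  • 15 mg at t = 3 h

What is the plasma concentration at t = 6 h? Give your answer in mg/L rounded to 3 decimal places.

k = ln 2 / 7 = 0.09902 per h
Dose 1 (250 mg at t=0 h): 250·exp(−0.09902·6) = 138.011 mg/L
Dose 2 (15 mg at t=3 h): 15·exp(−0.09902·3) = 11.145 mg/L
C(6) = 138.011 + 11.145 = 149.156 mg/L

149.156 mg/L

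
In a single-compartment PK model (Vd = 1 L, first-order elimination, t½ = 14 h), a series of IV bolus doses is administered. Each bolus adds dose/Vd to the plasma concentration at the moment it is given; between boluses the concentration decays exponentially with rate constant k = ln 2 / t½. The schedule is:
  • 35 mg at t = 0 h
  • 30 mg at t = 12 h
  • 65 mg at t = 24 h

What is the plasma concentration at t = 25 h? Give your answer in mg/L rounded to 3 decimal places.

87.773 mg/L

k = ln 2 / 14 = 0.04951 per h
Dose 1 (35 mg at t=0 h): 35·exp(−0.04951·25) = 10.151 mg/L
Dose 2 (30 mg at t=12 h): 30·exp(−0.04951·13) = 15.761 mg/L
Dose 3 (65 mg at t=24 h): 65·exp(−0.04951·1) = 61.860 mg/L
C(25) = 10.151 + 15.761 + 61.860 = 87.773 mg/L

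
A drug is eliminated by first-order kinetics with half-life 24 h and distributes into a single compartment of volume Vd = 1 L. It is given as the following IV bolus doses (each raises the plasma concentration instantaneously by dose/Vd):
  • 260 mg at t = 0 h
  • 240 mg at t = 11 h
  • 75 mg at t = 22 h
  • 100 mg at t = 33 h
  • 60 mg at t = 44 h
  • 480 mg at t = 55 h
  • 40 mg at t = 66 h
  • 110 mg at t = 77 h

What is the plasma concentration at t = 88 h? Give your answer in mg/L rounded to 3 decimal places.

k = ln 2 / 24 = 0.02888 per h
Dose 1 (260 mg at t=0 h): 260·exp(−0.02888·88) = 20.474 mg/L
Dose 2 (240 mg at t=11 h): 240·exp(−0.02888·77) = 25.966 mg/L
Dose 3 (75 mg at t=22 h): 75·exp(−0.02888·66) = 11.149 mg/L
Dose 4 (100 mg at t=33 h): 100·exp(−0.02888·55) = 20.424 mg/L
Dose 5 (60 mg at t=44 h): 60·exp(−0.02888·44) = 16.837 mg/L
Dose 6 (480 mg at t=55 h): 480·exp(−0.02888·33) = 185.065 mg/L
Dose 7 (40 mg at t=66 h): 40·exp(−0.02888·22) = 21.189 mg/L
Dose 8 (110 mg at t=77 h): 110·exp(−0.02888·11) = 80.061 mg/L
C(88) = 20.474 + 25.966 + 11.149 + 20.424 + 16.837 + 185.065 + 21.189 + 80.061 = 381.165 mg/L

381.165 mg/L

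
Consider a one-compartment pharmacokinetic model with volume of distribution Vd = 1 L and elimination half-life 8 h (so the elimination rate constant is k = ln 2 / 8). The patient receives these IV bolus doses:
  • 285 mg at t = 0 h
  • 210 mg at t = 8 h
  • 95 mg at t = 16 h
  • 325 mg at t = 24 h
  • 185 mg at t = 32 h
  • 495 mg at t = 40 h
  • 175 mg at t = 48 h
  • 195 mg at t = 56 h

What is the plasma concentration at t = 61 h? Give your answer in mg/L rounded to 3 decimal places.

k = ln 2 / 8 = 0.08664 per h
Dose 1 (285 mg at t=0 h): 285·exp(−0.08664·61) = 1.444 mg/L
Dose 2 (210 mg at t=8 h): 210·exp(−0.08664·53) = 2.128 mg/L
Dose 3 (95 mg at t=16 h): 95·exp(−0.08664·45) = 1.925 mg/L
Dose 4 (325 mg at t=24 h): 325·exp(−0.08664·37) = 13.171 mg/L
Dose 5 (185 mg at t=32 h): 185·exp(−0.08664·29) = 14.995 mg/L
Dose 6 (495 mg at t=40 h): 495·exp(−0.08664·21) = 80.242 mg/L
Dose 7 (175 mg at t=48 h): 175·exp(−0.08664·13) = 56.737 mg/L
Dose 8 (195 mg at t=56 h): 195·exp(−0.08664·5) = 126.442 mg/L
C(61) = 1.444 + 2.128 + 1.925 + 13.171 + 14.995 + 80.242 + 56.737 + 126.442 = 297.083 mg/L

297.083 mg/L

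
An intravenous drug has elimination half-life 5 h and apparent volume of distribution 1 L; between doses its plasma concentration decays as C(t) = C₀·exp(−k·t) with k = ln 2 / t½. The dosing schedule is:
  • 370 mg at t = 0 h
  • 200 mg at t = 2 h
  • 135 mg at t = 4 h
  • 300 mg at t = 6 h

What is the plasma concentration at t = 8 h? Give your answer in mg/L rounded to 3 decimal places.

k = ln 2 / 5 = 0.13863 per h
Dose 1 (370 mg at t=0 h): 370·exp(−0.13863·8) = 122.054 mg/L
Dose 2 (200 mg at t=2 h): 200·exp(−0.13863·6) = 87.055 mg/L
Dose 3 (135 mg at t=4 h): 135·exp(−0.13863·4) = 77.537 mg/L
Dose 4 (300 mg at t=6 h): 300·exp(−0.13863·2) = 227.357 mg/L
C(8) = 122.054 + 87.055 + 77.537 + 227.357 = 514.004 mg/L

514.004 mg/L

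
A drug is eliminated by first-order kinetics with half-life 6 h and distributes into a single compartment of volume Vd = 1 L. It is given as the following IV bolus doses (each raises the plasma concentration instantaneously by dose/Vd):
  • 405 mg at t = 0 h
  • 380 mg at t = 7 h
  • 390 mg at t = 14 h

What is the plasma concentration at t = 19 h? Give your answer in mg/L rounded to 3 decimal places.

358.982 mg/L

k = ln 2 / 6 = 0.11552 per h
Dose 1 (405 mg at t=0 h): 405·exp(−0.11552·19) = 45.102 mg/L
Dose 2 (380 mg at t=7 h): 380·exp(−0.11552·12) = 95.000 mg/L
Dose 3 (390 mg at t=14 h): 390·exp(−0.11552·5) = 218.880 mg/L
C(19) = 45.102 + 95.000 + 218.880 = 358.982 mg/L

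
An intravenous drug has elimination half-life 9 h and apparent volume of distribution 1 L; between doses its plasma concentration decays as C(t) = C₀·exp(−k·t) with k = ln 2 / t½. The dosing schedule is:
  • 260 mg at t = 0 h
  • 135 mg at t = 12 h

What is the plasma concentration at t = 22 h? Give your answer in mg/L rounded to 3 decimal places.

k = ln 2 / 9 = 0.07702 per h
Dose 1 (260 mg at t=0 h): 260·exp(−0.07702·22) = 47.766 mg/L
Dose 2 (135 mg at t=12 h): 135·exp(−0.07702·10) = 62.497 mg/L
C(22) = 47.766 + 62.497 = 110.263 mg/L

110.263 mg/L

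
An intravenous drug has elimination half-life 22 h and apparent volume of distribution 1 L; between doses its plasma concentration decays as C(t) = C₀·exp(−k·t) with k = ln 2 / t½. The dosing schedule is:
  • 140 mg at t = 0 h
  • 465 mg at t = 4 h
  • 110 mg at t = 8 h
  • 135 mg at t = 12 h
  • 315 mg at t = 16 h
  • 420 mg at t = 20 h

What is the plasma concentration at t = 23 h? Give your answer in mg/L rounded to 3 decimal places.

1122.183 mg/L

k = ln 2 / 22 = 0.03151 per h
Dose 1 (140 mg at t=0 h): 140·exp(−0.03151·23) = 67.829 mg/L
Dose 2 (465 mg at t=4 h): 465·exp(−0.03151·19) = 255.548 mg/L
Dose 3 (110 mg at t=8 h): 110·exp(−0.03151·15) = 68.572 mg/L
Dose 4 (135 mg at t=12 h): 135·exp(−0.03151·11) = 95.459 mg/L
Dose 5 (315 mg at t=16 h): 315·exp(−0.03151·7) = 252.655 mg/L
Dose 6 (420 mg at t=20 h): 420·exp(−0.03151·3) = 382.120 mg/L
C(23) = 67.829 + 255.548 + 68.572 + 95.459 + 252.655 + 382.120 = 1122.183 mg/L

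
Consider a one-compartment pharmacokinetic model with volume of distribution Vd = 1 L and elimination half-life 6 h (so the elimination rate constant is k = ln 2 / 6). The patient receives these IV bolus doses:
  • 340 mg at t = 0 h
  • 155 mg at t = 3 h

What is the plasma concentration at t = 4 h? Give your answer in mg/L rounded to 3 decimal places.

352.276 mg/L

k = ln 2 / 6 = 0.11552 per h
Dose 1 (340 mg at t=0 h): 340·exp(−0.11552·4) = 214.187 mg/L
Dose 2 (155 mg at t=3 h): 155·exp(−0.11552·1) = 138.089 mg/L
C(4) = 214.187 + 138.089 = 352.276 mg/L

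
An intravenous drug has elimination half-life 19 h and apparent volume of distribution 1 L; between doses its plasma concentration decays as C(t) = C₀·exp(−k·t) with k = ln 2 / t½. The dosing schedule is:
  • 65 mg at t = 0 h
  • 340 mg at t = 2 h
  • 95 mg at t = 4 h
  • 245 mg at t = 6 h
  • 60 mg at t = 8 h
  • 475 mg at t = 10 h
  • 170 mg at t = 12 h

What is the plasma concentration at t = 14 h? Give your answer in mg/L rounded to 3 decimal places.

1124.157 mg/L

k = ln 2 / 19 = 0.03648 per h
Dose 1 (65 mg at t=0 h): 65·exp(−0.03648·14) = 39.003 mg/L
Dose 2 (340 mg at t=2 h): 340·exp(−0.03648·12) = 219.460 mg/L
Dose 3 (95 mg at t=4 h): 95·exp(−0.03648·10) = 65.961 mg/L
Dose 4 (245 mg at t=6 h): 245·exp(−0.03648·8) = 182.985 mg/L
Dose 5 (60 mg at t=8 h): 60·exp(−0.03648·6) = 48.205 mg/L
Dose 6 (475 mg at t=10 h): 475·exp(−0.03648·4) = 410.505 mg/L
Dose 7 (170 mg at t=12 h): 170·exp(−0.03648·2) = 158.038 mg/L
C(14) = 39.003 + 219.460 + 65.961 + 182.985 + 48.205 + 410.505 + 158.038 = 1124.157 mg/L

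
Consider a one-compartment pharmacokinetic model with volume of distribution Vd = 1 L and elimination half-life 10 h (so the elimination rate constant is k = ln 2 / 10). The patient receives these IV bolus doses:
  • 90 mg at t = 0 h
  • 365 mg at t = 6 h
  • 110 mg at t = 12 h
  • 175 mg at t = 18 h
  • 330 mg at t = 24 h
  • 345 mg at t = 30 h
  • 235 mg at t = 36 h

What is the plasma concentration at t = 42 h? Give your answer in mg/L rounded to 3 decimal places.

k = ln 2 / 10 = 0.06931 per h
Dose 1 (90 mg at t=0 h): 90·exp(−0.06931·42) = 4.897 mg/L
Dose 2 (365 mg at t=6 h): 365·exp(−0.06931·36) = 30.101 mg/L
Dose 3 (110 mg at t=12 h): 110·exp(−0.06931·30) = 13.750 mg/L
Dose 4 (175 mg at t=18 h): 175·exp(−0.06931·24) = 33.156 mg/L
Dose 5 (330 mg at t=24 h): 330·exp(−0.06931·18) = 94.768 mg/L
Dose 6 (345 mg at t=30 h): 345·exp(−0.06931·12) = 150.170 mg/L
Dose 7 (235 mg at t=36 h): 235·exp(−0.06931·6) = 155.042 mg/L
C(42) = 4.897 + 30.101 + 13.750 + 33.156 + 94.768 + 150.170 + 155.042 = 481.884 mg/L

481.884 mg/L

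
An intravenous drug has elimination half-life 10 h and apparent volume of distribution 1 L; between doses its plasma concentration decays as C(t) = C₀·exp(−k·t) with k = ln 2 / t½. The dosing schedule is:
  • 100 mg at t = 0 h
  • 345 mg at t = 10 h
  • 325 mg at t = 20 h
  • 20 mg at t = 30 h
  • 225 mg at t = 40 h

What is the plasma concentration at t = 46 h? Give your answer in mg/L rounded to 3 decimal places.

241.223 mg/L

k = ln 2 / 10 = 0.06931 per h
Dose 1 (100 mg at t=0 h): 100·exp(−0.06931·46) = 4.123 mg/L
Dose 2 (345 mg at t=10 h): 345·exp(−0.06931·36) = 28.452 mg/L
Dose 3 (325 mg at t=20 h): 325·exp(−0.06931·26) = 53.605 mg/L
Dose 4 (20 mg at t=30 h): 20·exp(−0.06931·16) = 6.598 mg/L
Dose 5 (225 mg at t=40 h): 225·exp(−0.06931·6) = 148.445 mg/L
C(46) = 4.123 + 28.452 + 53.605 + 6.598 + 148.445 = 241.223 mg/L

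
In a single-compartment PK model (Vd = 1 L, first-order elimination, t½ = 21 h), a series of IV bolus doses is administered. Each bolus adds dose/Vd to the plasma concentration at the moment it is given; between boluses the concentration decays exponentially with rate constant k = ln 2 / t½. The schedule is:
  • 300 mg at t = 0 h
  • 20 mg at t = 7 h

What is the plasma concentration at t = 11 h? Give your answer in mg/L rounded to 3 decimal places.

226.186 mg/L

k = ln 2 / 21 = 0.03301 per h
Dose 1 (300 mg at t=0 h): 300·exp(−0.03301·11) = 208.660 mg/L
Dose 2 (20 mg at t=7 h): 20·exp(−0.03301·4) = 17.526 mg/L
C(11) = 208.660 + 17.526 = 226.186 mg/L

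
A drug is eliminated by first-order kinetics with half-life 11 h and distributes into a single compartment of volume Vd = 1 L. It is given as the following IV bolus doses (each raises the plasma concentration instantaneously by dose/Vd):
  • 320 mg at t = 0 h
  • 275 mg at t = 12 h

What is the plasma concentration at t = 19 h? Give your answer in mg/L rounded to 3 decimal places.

273.564 mg/L

k = ln 2 / 11 = 0.06301 per h
Dose 1 (320 mg at t=0 h): 320·exp(−0.06301·19) = 96.647 mg/L
Dose 2 (275 mg at t=12 h): 275·exp(−0.06301·7) = 176.916 mg/L
C(19) = 96.647 + 176.916 = 273.564 mg/L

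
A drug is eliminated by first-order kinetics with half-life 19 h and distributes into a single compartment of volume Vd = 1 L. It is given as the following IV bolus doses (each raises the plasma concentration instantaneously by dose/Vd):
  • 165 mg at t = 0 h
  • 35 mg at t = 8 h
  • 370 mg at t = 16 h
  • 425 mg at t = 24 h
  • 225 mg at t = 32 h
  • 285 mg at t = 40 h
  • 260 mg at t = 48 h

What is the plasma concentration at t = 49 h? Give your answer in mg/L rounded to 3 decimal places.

k = ln 2 / 19 = 0.03648 per h
Dose 1 (165 mg at t=0 h): 165·exp(−0.03648·49) = 27.615 mg/L
Dose 2 (35 mg at t=8 h): 35·exp(−0.03648·41) = 7.843 mg/L
Dose 3 (370 mg at t=16 h): 370·exp(−0.03648·33) = 111.010 mg/L
Dose 4 (425 mg at t=24 h): 425·exp(−0.03648·25) = 170.725 mg/L
Dose 5 (225 mg at t=32 h): 225·exp(−0.03648·17) = 121.015 mg/L
Dose 6 (285 mg at t=40 h): 285·exp(−0.03648·9) = 205.235 mg/L
Dose 7 (260 mg at t=48 h): 260·exp(−0.03648·1) = 250.686 mg/L
C(49) = 27.615 + 7.843 + 111.010 + 170.725 + 121.015 + 205.235 + 250.686 = 894.128 mg/L

894.128 mg/L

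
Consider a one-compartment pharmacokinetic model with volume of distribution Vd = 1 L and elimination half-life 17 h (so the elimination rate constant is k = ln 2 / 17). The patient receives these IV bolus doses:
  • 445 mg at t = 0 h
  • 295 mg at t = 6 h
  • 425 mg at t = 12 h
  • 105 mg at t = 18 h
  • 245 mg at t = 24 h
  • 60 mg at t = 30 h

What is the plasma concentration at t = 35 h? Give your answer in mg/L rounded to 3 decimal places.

621.504 mg/L

k = ln 2 / 17 = 0.04077 per h
Dose 1 (445 mg at t=0 h): 445·exp(−0.04077·35) = 106.805 mg/L
Dose 2 (295 mg at t=6 h): 295·exp(−0.04077·29) = 90.427 mg/L
Dose 3 (425 mg at t=12 h): 425·exp(−0.04077·23) = 166.385 mg/L
Dose 4 (105 mg at t=18 h): 105·exp(−0.04077·17) = 52.500 mg/L
Dose 5 (245 mg at t=24 h): 245·exp(−0.04077·11) = 156.452 mg/L
Dose 6 (60 mg at t=30 h): 60·exp(−0.04077·5) = 48.934 mg/L
C(35) = 106.805 + 90.427 + 166.385 + 52.500 + 156.452 + 48.934 = 621.504 mg/L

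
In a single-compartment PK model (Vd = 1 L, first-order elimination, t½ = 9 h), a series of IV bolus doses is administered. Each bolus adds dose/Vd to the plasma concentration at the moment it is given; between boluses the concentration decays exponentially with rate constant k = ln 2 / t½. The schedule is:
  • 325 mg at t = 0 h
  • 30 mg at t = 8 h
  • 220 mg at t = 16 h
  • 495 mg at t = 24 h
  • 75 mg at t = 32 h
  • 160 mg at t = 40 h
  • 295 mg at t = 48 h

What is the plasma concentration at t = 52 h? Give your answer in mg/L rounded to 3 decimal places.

k = ln 2 / 9 = 0.07702 per h
Dose 1 (325 mg at t=0 h): 325·exp(−0.07702·52) = 5.924 mg/L
Dose 2 (30 mg at t=8 h): 30·exp(−0.07702·44) = 1.013 mg/L
Dose 3 (220 mg at t=16 h): 220·exp(−0.07702·36) = 13.750 mg/L
Dose 4 (495 mg at t=24 h): 495·exp(−0.07702·28) = 57.288 mg/L
Dose 5 (75 mg at t=32 h): 75·exp(−0.07702·20) = 16.073 mg/L
Dose 6 (160 mg at t=40 h): 160·exp(−0.07702·12) = 63.496 mg/L
Dose 7 (295 mg at t=48 h): 295·exp(−0.07702·4) = 216.786 mg/L
C(52) = 5.924 + 1.013 + 13.750 + 57.288 + 16.073 + 63.496 + 216.786 = 374.330 mg/L

374.330 mg/L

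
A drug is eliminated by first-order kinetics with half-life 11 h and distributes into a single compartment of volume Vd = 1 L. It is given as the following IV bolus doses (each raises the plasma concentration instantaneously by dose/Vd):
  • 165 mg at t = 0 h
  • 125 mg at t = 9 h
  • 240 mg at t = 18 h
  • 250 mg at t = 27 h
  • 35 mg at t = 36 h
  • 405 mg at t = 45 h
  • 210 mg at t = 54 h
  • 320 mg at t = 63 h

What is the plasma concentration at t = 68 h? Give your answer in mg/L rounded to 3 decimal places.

454.620 mg/L

k = ln 2 / 11 = 0.06301 per h
Dose 1 (165 mg at t=0 h): 165·exp(−0.06301·68) = 2.273 mg/L
Dose 2 (125 mg at t=9 h): 125·exp(−0.06301·59) = 3.036 mg/L
Dose 3 (240 mg at t=18 h): 240·exp(−0.06301·50) = 10.278 mg/L
Dose 4 (250 mg at t=27 h): 250·exp(−0.06301·41) = 18.876 mg/L
Dose 5 (35 mg at t=36 h): 35·exp(−0.06301·32) = 4.660 mg/L
Dose 6 (405 mg at t=45 h): 405·exp(−0.06301·23) = 95.067 mg/L
Dose 7 (210 mg at t=54 h): 210·exp(−0.06301·14) = 86.914 mg/L
Dose 8 (320 mg at t=63 h): 320·exp(−0.06301·5) = 233.517 mg/L
C(68) = 2.273 + 3.036 + 10.278 + 18.876 + 4.660 + 95.067 + 86.914 + 233.517 = 454.620 mg/L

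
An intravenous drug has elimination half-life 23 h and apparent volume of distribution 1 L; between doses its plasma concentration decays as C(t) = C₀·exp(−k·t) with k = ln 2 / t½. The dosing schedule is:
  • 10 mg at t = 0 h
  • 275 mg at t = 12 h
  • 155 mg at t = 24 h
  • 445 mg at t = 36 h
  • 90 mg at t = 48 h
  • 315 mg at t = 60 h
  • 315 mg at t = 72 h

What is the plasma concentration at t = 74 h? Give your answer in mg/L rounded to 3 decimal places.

k = ln 2 / 23 = 0.03014 per h
Dose 1 (10 mg at t=0 h): 10·exp(−0.03014·74) = 1.075 mg/L
Dose 2 (275 mg at t=12 h): 275·exp(−0.03014·62) = 42.448 mg/L
Dose 3 (155 mg at t=24 h): 155·exp(−0.03014·50) = 34.349 mg/L
Dose 4 (445 mg at t=36 h): 445·exp(−0.03014·38) = 141.581 mg/L
Dose 5 (90 mg at t=48 h): 90·exp(−0.03014·26) = 41.110 mg/L
Dose 6 (315 mg at t=60 h): 315·exp(−0.03014·14) = 206.574 mg/L
Dose 7 (315 mg at t=72 h): 315·exp(−0.03014·2) = 296.575 mg/L
C(74) = 1.075 + 42.448 + 34.349 + 141.581 + 41.110 + 206.574 + 296.575 = 763.713 mg/L

763.713 mg/L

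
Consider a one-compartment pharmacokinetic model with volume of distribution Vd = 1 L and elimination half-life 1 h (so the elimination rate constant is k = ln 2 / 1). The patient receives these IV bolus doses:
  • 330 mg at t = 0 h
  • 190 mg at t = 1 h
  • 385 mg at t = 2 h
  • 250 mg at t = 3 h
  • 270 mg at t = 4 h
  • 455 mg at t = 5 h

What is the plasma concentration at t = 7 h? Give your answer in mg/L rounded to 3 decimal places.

k = ln 2 / 1 = 0.69315 per h
Dose 1 (330 mg at t=0 h): 330·exp(−0.69315·7) = 2.578 mg/L
Dose 2 (190 mg at t=1 h): 190·exp(−0.69315·6) = 2.969 mg/L
Dose 3 (385 mg at t=2 h): 385·exp(−0.69315·5) = 12.031 mg/L
Dose 4 (250 mg at t=3 h): 250·exp(−0.69315·4) = 15.625 mg/L
Dose 5 (270 mg at t=4 h): 270·exp(−0.69315·3) = 33.750 mg/L
Dose 6 (455 mg at t=5 h): 455·exp(−0.69315·2) = 113.750 mg/L
C(7) = 2.578 + 2.969 + 12.031 + 15.625 + 33.750 + 113.750 = 180.703 mg/L

180.703 mg/L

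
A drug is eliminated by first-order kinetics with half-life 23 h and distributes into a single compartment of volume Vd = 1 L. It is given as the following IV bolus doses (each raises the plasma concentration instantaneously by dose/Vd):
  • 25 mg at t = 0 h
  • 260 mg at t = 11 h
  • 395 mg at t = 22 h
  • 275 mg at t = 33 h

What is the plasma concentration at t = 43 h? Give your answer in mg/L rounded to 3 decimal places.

519.175 mg/L

k = ln 2 / 23 = 0.03014 per h
Dose 1 (25 mg at t=0 h): 25·exp(−0.03014·43) = 6.841 mg/L
Dose 2 (260 mg at t=11 h): 260·exp(−0.03014·32) = 99.117 mg/L
Dose 3 (395 mg at t=22 h): 395·exp(−0.03014·21) = 209.770 mg/L
Dose 4 (275 mg at t=33 h): 275·exp(−0.03014·10) = 203.446 mg/L
C(43) = 6.841 + 99.117 + 209.770 + 203.446 = 519.175 mg/L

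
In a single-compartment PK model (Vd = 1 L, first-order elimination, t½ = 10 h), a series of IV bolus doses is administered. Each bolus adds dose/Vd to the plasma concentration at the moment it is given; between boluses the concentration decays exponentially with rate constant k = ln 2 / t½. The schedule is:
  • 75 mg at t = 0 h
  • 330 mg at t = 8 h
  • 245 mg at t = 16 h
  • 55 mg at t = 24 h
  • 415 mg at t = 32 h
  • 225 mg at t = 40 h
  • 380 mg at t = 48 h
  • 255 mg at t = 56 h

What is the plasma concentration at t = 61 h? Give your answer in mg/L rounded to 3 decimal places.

467.251 mg/L

k = ln 2 / 10 = 0.06931 per h
Dose 1 (75 mg at t=0 h): 75·exp(−0.06931·61) = 1.093 mg/L
Dose 2 (330 mg at t=8 h): 330·exp(−0.06931·53) = 8.376 mg/L
Dose 3 (245 mg at t=16 h): 245·exp(−0.06931·45) = 10.828 mg/L
Dose 4 (55 mg at t=24 h): 55·exp(−0.06931·37) = 4.232 mg/L
Dose 5 (415 mg at t=32 h): 415·exp(−0.06931·29) = 55.598 mg/L
Dose 6 (225 mg at t=40 h): 225·exp(−0.06931·21) = 52.483 mg/L
Dose 7 (380 mg at t=48 h): 380·exp(−0.06931·13) = 154.328 mg/L
Dose 8 (255 mg at t=56 h): 255·exp(−0.06931·5) = 180.312 mg/L
C(61) = 1.093 + 8.376 + 10.828 + 4.232 + 55.598 + 52.483 + 154.328 + 180.312 = 467.251 mg/L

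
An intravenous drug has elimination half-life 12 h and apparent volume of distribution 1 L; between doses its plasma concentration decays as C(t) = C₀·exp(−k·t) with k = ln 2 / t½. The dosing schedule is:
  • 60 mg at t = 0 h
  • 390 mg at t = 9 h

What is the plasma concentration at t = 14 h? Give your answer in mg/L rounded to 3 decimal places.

k = ln 2 / 12 = 0.05776 per h
Dose 1 (60 mg at t=0 h): 60·exp(−0.05776·14) = 26.727 mg/L
Dose 2 (390 mg at t=9 h): 390·exp(−0.05776·5) = 292.170 mg/L
C(14) = 26.727 + 292.170 = 318.897 mg/L

318.897 mg/L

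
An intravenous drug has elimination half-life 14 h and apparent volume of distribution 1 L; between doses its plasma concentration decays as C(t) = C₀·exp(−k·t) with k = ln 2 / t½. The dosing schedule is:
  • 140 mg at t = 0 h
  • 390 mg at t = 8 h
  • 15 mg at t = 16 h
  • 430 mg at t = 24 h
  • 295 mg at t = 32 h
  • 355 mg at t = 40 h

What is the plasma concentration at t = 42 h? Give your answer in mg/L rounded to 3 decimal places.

771.791 mg/L

k = ln 2 / 14 = 0.04951 per h
Dose 1 (140 mg at t=0 h): 140·exp(−0.04951·42) = 17.500 mg/L
Dose 2 (390 mg at t=8 h): 390·exp(−0.04951·34) = 72.442 mg/L
Dose 3 (15 mg at t=16 h): 15·exp(−0.04951·26) = 4.140 mg/L
Dose 4 (430 mg at t=24 h): 430·exp(−0.04951·18) = 176.372 mg/L
Dose 5 (295 mg at t=32 h): 295·exp(−0.04951·10) = 179.805 mg/L
Dose 6 (355 mg at t=40 h): 355·exp(−0.04951·2) = 321.532 mg/L
C(42) = 17.500 + 72.442 + 4.140 + 176.372 + 179.805 + 321.532 = 771.791 mg/L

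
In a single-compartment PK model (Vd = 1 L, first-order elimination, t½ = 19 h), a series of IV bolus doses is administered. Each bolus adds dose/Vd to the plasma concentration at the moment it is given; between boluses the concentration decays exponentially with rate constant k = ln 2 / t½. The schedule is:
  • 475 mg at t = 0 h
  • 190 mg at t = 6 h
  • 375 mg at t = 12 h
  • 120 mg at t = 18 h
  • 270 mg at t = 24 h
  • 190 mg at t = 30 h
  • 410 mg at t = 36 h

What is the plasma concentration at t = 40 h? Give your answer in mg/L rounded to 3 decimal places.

k = ln 2 / 19 = 0.03648 per h
Dose 1 (475 mg at t=0 h): 475·exp(−0.03648·40) = 110.394 mg/L
Dose 2 (190 mg at t=6 h): 190·exp(−0.03648·34) = 54.963 mg/L
Dose 3 (375 mg at t=12 h): 375·exp(−0.03648·28) = 135.023 mg/L
Dose 4 (120 mg at t=18 h): 120·exp(−0.03648·22) = 53.780 mg/L
Dose 5 (270 mg at t=24 h): 270·exp(−0.03648·16) = 150.614 mg/L
Dose 6 (190 mg at t=30 h): 190·exp(−0.03648·10) = 131.922 mg/L
Dose 7 (410 mg at t=36 h): 410·exp(−0.03648·4) = 354.331 mg/L
C(40) = 110.394 + 54.963 + 135.023 + 53.780 + 150.614 + 131.922 + 354.331 = 991.027 mg/L

991.027 mg/L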